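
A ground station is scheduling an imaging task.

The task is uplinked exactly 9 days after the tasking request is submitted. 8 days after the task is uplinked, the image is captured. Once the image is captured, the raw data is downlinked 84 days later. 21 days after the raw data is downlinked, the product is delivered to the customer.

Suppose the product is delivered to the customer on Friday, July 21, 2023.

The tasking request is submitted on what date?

The product is delivered to the customer: Jul 21, 2023.
The raw data is downlinked: Jul 21, 2023 − 21 days = Jun 30, 2023.
The image is captured: Jun 30, 2023 − 84 days = Apr 7, 2023.
The task is uplinked: Apr 7, 2023 − 8 days = Mar 30, 2023.
The tasking request is submitted: Mar 30, 2023 − 9 days = Mar 21, 2023.

Tuesday, March 21, 2023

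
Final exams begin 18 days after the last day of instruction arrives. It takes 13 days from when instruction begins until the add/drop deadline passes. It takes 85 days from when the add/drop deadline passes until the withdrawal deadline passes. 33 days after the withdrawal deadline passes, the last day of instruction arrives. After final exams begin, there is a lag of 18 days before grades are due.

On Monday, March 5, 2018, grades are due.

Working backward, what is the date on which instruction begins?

Grades are due: Mar 5, 2018.
Final exams begin: Mar 5, 2018 − 18 days = Feb 15, 2018.
The last day of instruction arrives: Feb 15, 2018 − 18 days = Jan 28, 2018.
The withdrawal deadline passes: Jan 28, 2018 − 33 days = Dec 26, 2017.
The add/drop deadline passes: Dec 26, 2017 − 85 days = Oct 2, 2017.
Instruction begins: Oct 2, 2017 − 13 days = Sep 19, 2017.

Tuesday, September 19, 2017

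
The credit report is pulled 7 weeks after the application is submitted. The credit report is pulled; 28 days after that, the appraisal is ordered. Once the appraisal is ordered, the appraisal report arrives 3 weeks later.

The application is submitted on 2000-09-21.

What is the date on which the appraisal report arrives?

2000-12-28

The application is submitted: Sep 21, 2000.
The credit report is pulled: Sep 21, 2000 + 7 weeks = Nov 9, 2000.
The appraisal is ordered: Nov 9, 2000 + 28 days = Dec 7, 2000.
The appraisal report arrives: Dec 7, 2000 + 3 weeks = Dec 28, 2000.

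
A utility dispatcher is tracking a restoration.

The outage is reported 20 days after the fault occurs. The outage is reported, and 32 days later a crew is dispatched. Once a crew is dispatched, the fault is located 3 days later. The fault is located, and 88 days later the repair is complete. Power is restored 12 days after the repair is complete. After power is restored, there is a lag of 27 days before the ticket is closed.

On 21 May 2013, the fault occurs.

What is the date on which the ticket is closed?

19 November 2013

The fault occurs: May 21, 2013.
The outage is reported: May 21, 2013 + 20 days = Jun 10, 2013.
A crew is dispatched: Jun 10, 2013 + 32 days = Jul 12, 2013.
The fault is located: Jul 12, 2013 + 3 days = Jul 15, 2013.
The repair is complete: Jul 15, 2013 + 88 days = Oct 11, 2013.
Power is restored: Oct 11, 2013 + 12 days = Oct 23, 2013.
The ticket is closed: Oct 23, 2013 + 27 days = Nov 19, 2013.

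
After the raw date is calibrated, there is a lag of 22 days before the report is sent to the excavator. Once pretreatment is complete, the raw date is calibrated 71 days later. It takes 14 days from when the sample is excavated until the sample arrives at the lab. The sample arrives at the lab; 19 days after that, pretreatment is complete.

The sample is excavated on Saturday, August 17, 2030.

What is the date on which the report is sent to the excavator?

The sample is excavated: Aug 17, 2030.
The sample arrives at the lab: Aug 17, 2030 + 14 days = Aug 31, 2030.
Pretreatment is complete: Aug 31, 2030 + 19 days = Sep 19, 2030.
The raw date is calibrated: Sep 19, 2030 + 71 days = Nov 29, 2030.
The report is sent to the excavator: Nov 29, 2030 + 22 days = Dec 21, 2030.

Saturday, December 21, 2030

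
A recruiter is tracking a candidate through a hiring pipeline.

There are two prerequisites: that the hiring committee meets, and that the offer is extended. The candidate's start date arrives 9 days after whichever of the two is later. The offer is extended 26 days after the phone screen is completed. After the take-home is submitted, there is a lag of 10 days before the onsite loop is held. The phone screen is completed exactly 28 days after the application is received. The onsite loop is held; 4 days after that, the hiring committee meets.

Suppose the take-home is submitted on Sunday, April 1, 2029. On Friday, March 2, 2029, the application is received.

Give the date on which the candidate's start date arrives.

Friday, May 4, 2029

The take-home is submitted: Apr 1, 2029.
The onsite loop is held: Apr 1, 2029 + 10 days = Apr 11, 2029.
The hiring committee meets: Apr 11, 2029 + 4 days = Apr 15, 2029.
The application is received: Mar 2, 2029.
The phone screen is completed: Mar 2, 2029 + 28 days = Mar 30, 2029.
The offer is extended: Mar 30, 2029 + 26 days = Apr 25, 2029.
Both prerequisites met — the hiring committee meets (Apr 15, 2029), the offer is extended (Apr 25, 2029); the later is Apr 25, 2029.
The candidate's start date arrives: Apr 25, 2029 + 9 days = May 4, 2029.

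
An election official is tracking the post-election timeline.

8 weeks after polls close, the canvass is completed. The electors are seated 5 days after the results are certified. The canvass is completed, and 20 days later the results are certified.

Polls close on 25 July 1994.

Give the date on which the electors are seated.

Polls close: Jul 25, 1994.
The canvass is completed: Jul 25, 1994 + 8 weeks = Sep 19, 1994.
The results are certified: Sep 19, 1994 + 20 days = Oct 9, 1994.
The electors are seated: Oct 9, 1994 + 5 days = Oct 14, 1994.

14 October 1994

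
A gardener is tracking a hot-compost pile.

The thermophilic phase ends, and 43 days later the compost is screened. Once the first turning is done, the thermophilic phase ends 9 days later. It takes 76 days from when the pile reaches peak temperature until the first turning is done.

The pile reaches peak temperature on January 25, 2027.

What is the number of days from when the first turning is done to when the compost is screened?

Causal path: the first turning is done → the thermophilic phase ends → the compost is screened.
Total delay along the path: 9 + 43 = 52 days.

52 days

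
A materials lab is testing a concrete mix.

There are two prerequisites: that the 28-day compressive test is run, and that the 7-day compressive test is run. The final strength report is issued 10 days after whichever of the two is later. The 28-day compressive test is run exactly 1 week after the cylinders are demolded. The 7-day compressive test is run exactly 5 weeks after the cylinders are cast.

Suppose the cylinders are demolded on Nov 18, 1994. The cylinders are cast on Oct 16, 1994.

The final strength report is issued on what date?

Dec 5, 1994

The cylinders are demolded: Nov 18, 1994.
The 28-day compressive test is run: Nov 18, 1994 + 1 week = Nov 25, 1994.
The cylinders are cast: Oct 16, 1994.
The 7-day compressive test is run: Oct 16, 1994 + 5 weeks = Nov 20, 1994.
Both prerequisites met — the 28-day compressive test is run (Nov 25, 1994), the 7-day compressive test is run (Nov 20, 1994); the later is Nov 25, 1994.
The final strength report is issued: Nov 25, 1994 + 10 days = Dec 5, 1994.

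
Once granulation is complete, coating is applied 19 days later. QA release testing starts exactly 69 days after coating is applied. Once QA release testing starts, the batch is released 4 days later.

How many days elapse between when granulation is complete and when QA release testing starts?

Causal path: granulation is complete → coating is applied → QA release testing starts.
Total delay along the path: 19 + 69 = 88 days.

88 days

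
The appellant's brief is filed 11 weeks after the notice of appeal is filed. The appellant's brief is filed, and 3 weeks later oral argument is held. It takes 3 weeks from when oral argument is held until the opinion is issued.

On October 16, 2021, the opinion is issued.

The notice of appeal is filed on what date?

The opinion is issued: Oct 16, 2021.
Oral argument is held: Oct 16, 2021 − 3 weeks = Sep 25, 2021.
The appellant's brief is filed: Sep 25, 2021 − 3 weeks = Sep 4, 2021.
The notice of appeal is filed: Sep 4, 2021 − 11 weeks = Jun 19, 2021.

June 19, 2021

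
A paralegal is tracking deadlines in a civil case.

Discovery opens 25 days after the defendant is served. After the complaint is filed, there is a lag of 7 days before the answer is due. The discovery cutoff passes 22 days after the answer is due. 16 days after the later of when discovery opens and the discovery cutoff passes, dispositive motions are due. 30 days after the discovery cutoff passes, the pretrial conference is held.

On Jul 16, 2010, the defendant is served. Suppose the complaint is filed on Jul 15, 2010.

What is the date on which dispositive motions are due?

The defendant is served: Jul 16, 2010.
Discovery opens: Jul 16, 2010 + 25 days = Aug 10, 2010.
The complaint is filed: Jul 15, 2010.
The answer is due: Jul 15, 2010 + 7 days = Jul 22, 2010.
The discovery cutoff passes: Jul 22, 2010 + 22 days = Aug 13, 2010.
Both prerequisites met — discovery opens (Aug 10, 2010), the discovery cutoff passes (Aug 13, 2010); the later is Aug 13, 2010.
Dispositive motions are due: Aug 13, 2010 + 16 days = Aug 29, 2010.

Aug 29, 2010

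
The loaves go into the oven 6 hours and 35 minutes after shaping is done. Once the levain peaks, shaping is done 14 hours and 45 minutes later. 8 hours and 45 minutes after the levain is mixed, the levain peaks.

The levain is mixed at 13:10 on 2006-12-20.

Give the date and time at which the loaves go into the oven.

The levain is mixed: 13:10 Dec 20, 2006.
The levain peaks: 13:10 Dec 20, 2006 + 8h45m = 21:55 Dec 20, 2006.
Shaping is done: 21:55 Dec 20, 2006 + 14h45m = 12:40 Dec 21, 2006.
The loaves go into the oven: 12:40 Dec 21, 2006 + 6h35m = 19:15 Dec 21, 2006.

19:15 on 2006-12-21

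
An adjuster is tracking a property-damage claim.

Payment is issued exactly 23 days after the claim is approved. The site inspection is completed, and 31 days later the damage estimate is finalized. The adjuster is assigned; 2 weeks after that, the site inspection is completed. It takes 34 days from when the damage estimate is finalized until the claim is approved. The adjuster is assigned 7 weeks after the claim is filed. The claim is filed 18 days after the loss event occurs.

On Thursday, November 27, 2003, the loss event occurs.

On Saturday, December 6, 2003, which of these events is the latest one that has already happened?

The loss event occurs

The loss event occurs: Nov 27, 2003.
The claim is filed: Nov 27, 2003 + 18 days = Dec 15, 2003.
The adjuster is assigned: Dec 15, 2003 + 7 weeks = Feb 2, 2004.
The site inspection is completed: Feb 2, 2004 + 2 weeks = Feb 16, 2004.
The damage estimate is finalized: Feb 16, 2004 + 31 days = Mar 18, 2004.
The claim is approved: Mar 18, 2004 + 34 days = Apr 21, 2004.
Payment is issued: Apr 21, 2004 + 23 days = May 14, 2004.
Dec 6, 2003 falls between when the loss event occurs (Nov 27, 2003) and when the claim is filed (Dec 15, 2003).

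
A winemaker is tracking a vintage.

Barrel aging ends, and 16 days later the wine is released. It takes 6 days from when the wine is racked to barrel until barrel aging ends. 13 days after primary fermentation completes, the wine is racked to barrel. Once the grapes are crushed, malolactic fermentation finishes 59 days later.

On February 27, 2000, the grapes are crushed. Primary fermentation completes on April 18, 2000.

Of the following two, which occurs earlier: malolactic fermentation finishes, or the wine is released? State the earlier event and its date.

The grapes are crushed: Feb 27, 2000.
Malolactic fermentation finishes: Feb 27, 2000 + 59 days = Apr 26, 2000.
Primary fermentation completes: Apr 18, 2000.
The wine is racked to barrel: Apr 18, 2000 + 13 days = May 1, 2000.
Barrel aging ends: May 1, 2000 + 6 days = May 7, 2000.
The wine is released: May 7, 2000 + 16 days = May 23, 2000.
Comparing: malolactic fermentation finishes on Apr 26, 2000 vs the wine is released on May 23, 2000. Earlier: malolactic fermentation finishes.

Malolactic fermentation finishes — April 26, 2000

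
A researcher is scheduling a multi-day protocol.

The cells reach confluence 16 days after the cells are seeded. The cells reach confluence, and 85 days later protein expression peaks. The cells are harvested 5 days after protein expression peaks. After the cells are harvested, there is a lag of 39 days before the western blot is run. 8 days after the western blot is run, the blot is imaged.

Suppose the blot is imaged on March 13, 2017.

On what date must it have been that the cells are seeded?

October 11, 2016

The blot is imaged: Mar 13, 2017.
The western blot is run: Mar 13, 2017 − 8 days = Mar 5, 2017.
The cells are harvested: Mar 5, 2017 − 39 days = Jan 25, 2017.
Protein expression peaks: Jan 25, 2017 − 5 days = Jan 20, 2017.
The cells reach confluence: Jan 20, 2017 − 85 days = Oct 27, 2016.
The cells are seeded: Oct 27, 2016 − 16 days = Oct 11, 2016.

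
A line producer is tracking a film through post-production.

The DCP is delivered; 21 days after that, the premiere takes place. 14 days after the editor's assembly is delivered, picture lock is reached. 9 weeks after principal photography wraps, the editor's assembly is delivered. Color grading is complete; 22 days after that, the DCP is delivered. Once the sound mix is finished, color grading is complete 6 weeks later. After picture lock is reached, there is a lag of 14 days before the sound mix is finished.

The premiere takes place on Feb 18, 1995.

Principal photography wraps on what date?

The premiere takes place: Feb 18, 1995.
The DCP is delivered: Feb 18, 1995 − 21 days = Jan 28, 1995.
Color grading is complete: Jan 28, 1995 − 22 days = Jan 6, 1995.
The sound mix is finished: Jan 6, 1995 − 6 weeks = Nov 25, 1994.
Picture lock is reached: Nov 25, 1994 − 14 days = Nov 11, 1994.
The editor's assembly is delivered: Nov 11, 1994 − 14 days = Oct 28, 1994.
Principal photography wraps: Oct 28, 1994 − 9 weeks = Aug 26, 1994.

Aug 26, 1994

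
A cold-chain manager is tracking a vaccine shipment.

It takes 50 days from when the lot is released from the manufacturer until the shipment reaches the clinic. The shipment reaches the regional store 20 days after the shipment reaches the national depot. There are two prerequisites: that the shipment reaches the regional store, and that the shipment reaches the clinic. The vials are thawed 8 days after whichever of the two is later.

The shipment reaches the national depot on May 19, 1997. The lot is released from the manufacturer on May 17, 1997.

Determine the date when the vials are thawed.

Jul 14, 1997

The shipment reaches the national depot: May 19, 1997.
The shipment reaches the regional store: May 19, 1997 + 20 days = Jun 8, 1997.
The lot is released from the manufacturer: May 17, 1997.
The shipment reaches the clinic: May 17, 1997 + 50 days = Jul 6, 1997.
Both prerequisites met — the shipment reaches the regional store (Jun 8, 1997), the shipment reaches the clinic (Jul 6, 1997); the later is Jul 6, 1997.
The vials are thawed: Jul 6, 1997 + 8 days = Jul 14, 1997.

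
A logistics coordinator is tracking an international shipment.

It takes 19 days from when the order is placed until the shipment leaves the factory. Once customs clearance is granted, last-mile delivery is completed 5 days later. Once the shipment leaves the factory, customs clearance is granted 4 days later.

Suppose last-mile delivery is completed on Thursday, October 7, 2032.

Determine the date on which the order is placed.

Thursday, September 9, 2032

Last-mile delivery is completed: Oct 7, 2032.
Customs clearance is granted: Oct 7, 2032 − 5 days = Oct 2, 2032.
The shipment leaves the factory: Oct 2, 2032 − 4 days = Sep 28, 2032.
The order is placed: Sep 28, 2032 − 19 days = Sep 9, 2032.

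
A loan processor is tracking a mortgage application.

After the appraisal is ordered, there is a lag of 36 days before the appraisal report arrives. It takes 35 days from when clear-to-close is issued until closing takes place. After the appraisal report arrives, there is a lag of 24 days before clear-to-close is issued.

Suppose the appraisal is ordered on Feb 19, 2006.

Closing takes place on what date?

May 25, 2006

The appraisal is ordered: Feb 19, 2006.
The appraisal report arrives: Feb 19, 2006 + 36 days = Mar 27, 2006.
Clear-to-close is issued: Mar 27, 2006 + 24 days = Apr 20, 2006.
Closing takes place: Apr 20, 2006 + 35 days = May 25, 2006.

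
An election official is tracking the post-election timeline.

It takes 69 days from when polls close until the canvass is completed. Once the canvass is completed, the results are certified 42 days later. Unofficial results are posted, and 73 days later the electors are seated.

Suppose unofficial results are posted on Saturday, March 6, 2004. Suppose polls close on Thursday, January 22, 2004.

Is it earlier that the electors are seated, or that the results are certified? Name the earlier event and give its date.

The results are certified — Wednesday, May 12, 2004

Unofficial results are posted: Mar 6, 2004.
The electors are seated: Mar 6, 2004 + 73 days = May 18, 2004.
Polls close: Jan 22, 2004.
The canvass is completed: Jan 22, 2004 + 69 days = Mar 31, 2004.
The results are certified: Mar 31, 2004 + 42 days = May 12, 2004.
Comparing: the electors are seated on May 18, 2004 vs the results are certified on May 12, 2004. Earlier: the results are certified.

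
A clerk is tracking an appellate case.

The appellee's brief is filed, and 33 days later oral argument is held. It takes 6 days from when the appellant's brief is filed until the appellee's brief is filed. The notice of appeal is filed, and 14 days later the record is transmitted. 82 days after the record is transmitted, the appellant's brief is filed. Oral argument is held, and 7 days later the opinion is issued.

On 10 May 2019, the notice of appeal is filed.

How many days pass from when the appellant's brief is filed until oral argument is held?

Causal path: the appellant's brief is filed → the appellee's brief is filed → oral argument is held.
Total delay along the path: 6 + 33 = 39 days.

39 days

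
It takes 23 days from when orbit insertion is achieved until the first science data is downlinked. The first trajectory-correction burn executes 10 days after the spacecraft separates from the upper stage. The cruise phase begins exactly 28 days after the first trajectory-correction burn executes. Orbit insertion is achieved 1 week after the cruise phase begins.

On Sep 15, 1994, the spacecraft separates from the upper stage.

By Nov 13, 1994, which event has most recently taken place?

The spacecraft separates from the upper stage: Sep 15, 1994.
The first trajectory-correction burn executes: Sep 15, 1994 + 10 days = Sep 25, 1994.
The cruise phase begins: Sep 25, 1994 + 28 days = Oct 23, 1994.
Orbit insertion is achieved: Oct 23, 1994 + 1 week = Oct 30, 1994.
The first science data is downlinked: Oct 30, 1994 + 23 days = Nov 22, 1994.
Nov 13, 1994 falls between when orbit insertion is achieved (Oct 30, 1994) and when the first science data is downlinked (Nov 22, 1994).

Orbit insertion is achieved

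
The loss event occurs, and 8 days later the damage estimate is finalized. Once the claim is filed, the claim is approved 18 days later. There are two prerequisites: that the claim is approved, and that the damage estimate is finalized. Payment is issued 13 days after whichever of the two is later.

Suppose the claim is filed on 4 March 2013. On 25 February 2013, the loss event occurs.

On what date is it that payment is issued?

4 April 2013

The claim is filed: Mar 4, 2013.
The claim is approved: Mar 4, 2013 + 18 days = Mar 22, 2013.
The loss event occurs: Feb 25, 2013.
The damage estimate is finalized: Feb 25, 2013 + 8 days = Mar 5, 2013.
Both prerequisites met — the claim is approved (Mar 22, 2013), the damage estimate is finalized (Mar 5, 2013); the later is Mar 22, 2013.
Payment is issued: Mar 22, 2013 + 13 days = Apr 4, 2013.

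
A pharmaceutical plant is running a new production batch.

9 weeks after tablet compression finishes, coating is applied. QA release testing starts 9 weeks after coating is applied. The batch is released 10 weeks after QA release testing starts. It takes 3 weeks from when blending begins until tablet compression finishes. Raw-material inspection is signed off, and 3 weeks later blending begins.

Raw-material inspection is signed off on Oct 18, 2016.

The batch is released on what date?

Jun 13, 2017

Raw-material inspection is signed off: Oct 18, 2016.
Blending begins: Oct 18, 2016 + 3 weeks = Nov 8, 2016.
Tablet compression finishes: Nov 8, 2016 + 3 weeks = Nov 29, 2016.
Coating is applied: Nov 29, 2016 + 9 weeks = Jan 31, 2017.
QA release testing starts: Jan 31, 2017 + 9 weeks = Apr 4, 2017.
The batch is released: Apr 4, 2017 + 10 weeks = Jun 13, 2017.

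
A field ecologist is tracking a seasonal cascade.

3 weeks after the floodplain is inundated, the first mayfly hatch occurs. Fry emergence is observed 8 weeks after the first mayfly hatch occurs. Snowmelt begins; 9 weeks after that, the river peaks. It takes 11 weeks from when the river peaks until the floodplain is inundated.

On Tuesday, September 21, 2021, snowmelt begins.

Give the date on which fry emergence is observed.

Snowmelt begins: Sep 21, 2021.
The river peaks: Sep 21, 2021 + 9 weeks = Nov 23, 2021.
The floodplain is inundated: Nov 23, 2021 + 11 weeks = Feb 8, 2022.
The first mayfly hatch occurs: Feb 8, 2022 + 3 weeks = Mar 1, 2022.
Fry emergence is observed: Mar 1, 2022 + 8 weeks = Apr 26, 2022.

Tuesday, April 26, 2022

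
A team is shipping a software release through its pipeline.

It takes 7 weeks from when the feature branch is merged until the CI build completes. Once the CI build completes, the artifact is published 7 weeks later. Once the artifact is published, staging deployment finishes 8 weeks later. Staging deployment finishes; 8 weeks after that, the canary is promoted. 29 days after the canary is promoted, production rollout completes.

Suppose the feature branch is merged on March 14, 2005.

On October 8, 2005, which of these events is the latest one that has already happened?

Staging deployment finishes

The feature branch is merged: Mar 14, 2005.
The CI build completes: Mar 14, 2005 + 7 weeks = May 2, 2005.
The artifact is published: May 2, 2005 + 7 weeks = Jun 20, 2005.
Staging deployment finishes: Jun 20, 2005 + 8 weeks = Aug 15, 2005.
The canary is promoted: Aug 15, 2005 + 8 weeks = Oct 10, 2005.
Production rollout completes: Oct 10, 2005 + 29 days = Nov 8, 2005.
Oct 8, 2005 falls between when staging deployment finishes (Aug 15, 2005) and when the canary is promoted (Oct 10, 2005).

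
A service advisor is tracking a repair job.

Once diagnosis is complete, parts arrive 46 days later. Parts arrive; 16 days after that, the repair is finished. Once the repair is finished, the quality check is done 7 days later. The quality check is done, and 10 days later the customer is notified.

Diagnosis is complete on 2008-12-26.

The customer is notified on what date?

2009-03-15

Diagnosis is complete: Dec 26, 2008.
Parts arrive: Dec 26, 2008 + 46 days = Feb 10, 2009.
The repair is finished: Feb 10, 2009 + 16 days = Feb 26, 2009.
The quality check is done: Feb 26, 2009 + 7 days = Mar 5, 2009.
The customer is notified: Mar 5, 2009 + 10 days = Mar 15, 2009.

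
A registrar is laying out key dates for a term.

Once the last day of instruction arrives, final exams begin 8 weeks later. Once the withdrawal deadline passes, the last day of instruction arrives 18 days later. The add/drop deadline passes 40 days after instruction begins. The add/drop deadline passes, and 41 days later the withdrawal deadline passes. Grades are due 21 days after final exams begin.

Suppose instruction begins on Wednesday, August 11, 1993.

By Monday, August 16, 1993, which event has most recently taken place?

Instruction begins

Instruction begins: Aug 11, 1993.
The add/drop deadline passes: Aug 11, 1993 + 40 days = Sep 20, 1993.
The withdrawal deadline passes: Sep 20, 1993 + 41 days = Oct 31, 1993.
The last day of instruction arrives: Oct 31, 1993 + 18 days = Nov 18, 1993.
Final exams begin: Nov 18, 1993 + 8 weeks = Jan 13, 1994.
Grades are due: Jan 13, 1994 + 21 days = Feb 3, 1994.
Aug 16, 1993 falls between when instruction begins (Aug 11, 1993) and when the add/drop deadline passes (Sep 20, 1993).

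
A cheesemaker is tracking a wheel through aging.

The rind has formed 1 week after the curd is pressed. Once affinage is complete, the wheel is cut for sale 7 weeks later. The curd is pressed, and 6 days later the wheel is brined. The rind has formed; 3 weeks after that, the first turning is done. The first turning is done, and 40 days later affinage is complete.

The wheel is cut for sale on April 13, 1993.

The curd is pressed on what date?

The wheel is cut for sale: Apr 13, 1993.
Affinage is complete: Apr 13, 1993 − 7 weeks = Feb 23, 1993.
The first turning is done: Feb 23, 1993 − 40 days = Jan 14, 1993.
The rind has formed: Jan 14, 1993 − 3 weeks = Dec 24, 1992.
The curd is pressed: Dec 24, 1992 − 1 week = Dec 17, 1992.

December 17, 1992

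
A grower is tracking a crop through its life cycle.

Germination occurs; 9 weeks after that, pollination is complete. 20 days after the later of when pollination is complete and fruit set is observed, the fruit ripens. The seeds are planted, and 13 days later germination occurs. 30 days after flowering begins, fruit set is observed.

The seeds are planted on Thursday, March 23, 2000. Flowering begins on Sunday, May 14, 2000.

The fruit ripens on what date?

The seeds are planted: Mar 23, 2000.
Germination occurs: Mar 23, 2000 + 13 days = Apr 5, 2000.
Pollination is complete: Apr 5, 2000 + 9 weeks = Jun 7, 2000.
Flowering begins: May 14, 2000.
Fruit set is observed: May 14, 2000 + 30 days = Jun 13, 2000.
Both prerequisites met — pollination is complete (Jun 7, 2000), fruit set is observed (Jun 13, 2000); the later is Jun 13, 2000.
The fruit ripens: Jun 13, 2000 + 20 days = Jul 3, 2000.

Monday, July 3, 2000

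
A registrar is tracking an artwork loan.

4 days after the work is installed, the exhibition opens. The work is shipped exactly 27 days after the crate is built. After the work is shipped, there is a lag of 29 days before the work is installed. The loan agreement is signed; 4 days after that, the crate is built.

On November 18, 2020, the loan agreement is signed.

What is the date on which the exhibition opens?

The loan agreement is signed: Nov 18, 2020.
The crate is built: Nov 18, 2020 + 4 days = Nov 22, 2020.
The work is shipped: Nov 22, 2020 + 27 days = Dec 19, 2020.
The work is installed: Dec 19, 2020 + 29 days = Jan 17, 2021.
The exhibition opens: Jan 17, 2021 + 4 days = Jan 21, 2021.

January 21, 2021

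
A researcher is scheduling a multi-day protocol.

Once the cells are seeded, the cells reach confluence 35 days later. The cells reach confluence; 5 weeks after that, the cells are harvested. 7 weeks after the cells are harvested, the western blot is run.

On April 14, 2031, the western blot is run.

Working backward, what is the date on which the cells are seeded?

December 16, 2030

The western blot is run: Apr 14, 2031.
The cells are harvested: Apr 14, 2031 − 7 weeks = Feb 24, 2031.
The cells reach confluence: Feb 24, 2031 − 5 weeks = Jan 20, 2031.
The cells are seeded: Jan 20, 2031 − 35 days = Dec 16, 2030.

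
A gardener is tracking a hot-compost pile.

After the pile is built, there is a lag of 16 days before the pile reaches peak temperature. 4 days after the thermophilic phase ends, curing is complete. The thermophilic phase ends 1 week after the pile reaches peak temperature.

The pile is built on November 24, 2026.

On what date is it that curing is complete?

December 21, 2026

The pile is built: Nov 24, 2026.
The pile reaches peak temperature: Nov 24, 2026 + 16 days = Dec 10, 2026.
The thermophilic phase ends: Dec 10, 2026 + 1 week = Dec 17, 2026.
Curing is complete: Dec 17, 2026 + 4 days = Dec 21, 2026.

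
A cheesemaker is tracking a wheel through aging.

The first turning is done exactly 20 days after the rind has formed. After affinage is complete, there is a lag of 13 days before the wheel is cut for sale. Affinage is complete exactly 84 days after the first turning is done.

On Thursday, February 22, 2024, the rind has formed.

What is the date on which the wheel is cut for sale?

Tuesday, June 18, 2024

The rind has formed: Feb 22, 2024.
The first turning is done: Feb 22, 2024 + 20 days = Mar 13, 2024.
Affinage is complete: Mar 13, 2024 + 84 days = Jun 5, 2024.
The wheel is cut for sale: Jun 5, 2024 + 13 days = Jun 18, 2024.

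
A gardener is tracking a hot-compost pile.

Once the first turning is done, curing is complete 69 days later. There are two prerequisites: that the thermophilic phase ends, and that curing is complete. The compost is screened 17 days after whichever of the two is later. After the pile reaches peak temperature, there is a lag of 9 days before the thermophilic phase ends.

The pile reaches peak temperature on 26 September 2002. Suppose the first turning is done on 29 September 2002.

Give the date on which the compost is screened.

The pile reaches peak temperature: Sep 26, 2002.
The thermophilic phase ends: Sep 26, 2002 + 9 days = Oct 5, 2002.
The first turning is done: Sep 29, 2002.
Curing is complete: Sep 29, 2002 + 69 days = Dec 7, 2002.
Both prerequisites met — the thermophilic phase ends (Oct 5, 2002), curing is complete (Dec 7, 2002); the later is Dec 7, 2002.
The compost is screened: Dec 7, 2002 + 17 days = Dec 24, 2002.

24 December 2002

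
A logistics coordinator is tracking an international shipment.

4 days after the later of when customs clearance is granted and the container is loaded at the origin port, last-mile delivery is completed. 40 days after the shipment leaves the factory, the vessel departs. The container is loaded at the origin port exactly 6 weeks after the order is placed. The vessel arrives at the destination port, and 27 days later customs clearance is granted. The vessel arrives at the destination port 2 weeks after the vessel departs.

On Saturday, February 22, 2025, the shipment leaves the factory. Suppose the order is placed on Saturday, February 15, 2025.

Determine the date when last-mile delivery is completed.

Sunday, May 18, 2025

The shipment leaves the factory: Feb 22, 2025.
The vessel departs: Feb 22, 2025 + 40 days = Apr 3, 2025.
The vessel arrives at the destination port: Apr 3, 2025 + 2 weeks = Apr 17, 2025.
Customs clearance is granted: Apr 17, 2025 + 27 days = May 14, 2025.
The order is placed: Feb 15, 2025.
The container is loaded at the origin port: Feb 15, 2025 + 6 weeks = Mar 29, 2025.
Both prerequisites met — customs clearance is granted (May 14, 2025), the container is loaded at the origin port (Mar 29, 2025); the later is May 14, 2025.
Last-mile delivery is completed: May 14, 2025 + 4 days = May 18, 2025.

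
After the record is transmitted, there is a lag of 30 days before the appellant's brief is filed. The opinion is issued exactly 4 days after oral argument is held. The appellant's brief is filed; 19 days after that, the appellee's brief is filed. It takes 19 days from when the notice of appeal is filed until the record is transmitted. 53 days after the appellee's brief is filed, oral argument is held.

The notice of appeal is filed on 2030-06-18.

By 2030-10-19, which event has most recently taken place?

Oral argument is held

The notice of appeal is filed: Jun 18, 2030.
The record is transmitted: Jun 18, 2030 + 19 days = Jul 7, 2030.
The appellant's brief is filed: Jul 7, 2030 + 30 days = Aug 6, 2030.
The appellee's brief is filed: Aug 6, 2030 + 19 days = Aug 25, 2030.
Oral argument is held: Aug 25, 2030 + 53 days = Oct 17, 2030.
The opinion is issued: Oct 17, 2030 + 4 days = Oct 21, 2030.
Oct 19, 2030 falls between when oral argument is held (Oct 17, 2030) and when the opinion is issued (Oct 21, 2030).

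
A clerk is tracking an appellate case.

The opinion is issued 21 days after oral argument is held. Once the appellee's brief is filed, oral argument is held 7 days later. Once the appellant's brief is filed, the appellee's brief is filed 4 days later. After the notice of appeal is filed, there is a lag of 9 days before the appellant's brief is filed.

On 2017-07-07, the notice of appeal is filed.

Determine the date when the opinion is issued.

The notice of appeal is filed: Jul 7, 2017.
The appellant's brief is filed: Jul 7, 2017 + 9 days = Jul 16, 2017.
The appellee's brief is filed: Jul 16, 2017 + 4 days = Jul 20, 2017.
Oral argument is held: Jul 20, 2017 + 7 days = Jul 27, 2017.
The opinion is issued: Jul 27, 2017 + 21 days = Aug 17, 2017.

2017-08-17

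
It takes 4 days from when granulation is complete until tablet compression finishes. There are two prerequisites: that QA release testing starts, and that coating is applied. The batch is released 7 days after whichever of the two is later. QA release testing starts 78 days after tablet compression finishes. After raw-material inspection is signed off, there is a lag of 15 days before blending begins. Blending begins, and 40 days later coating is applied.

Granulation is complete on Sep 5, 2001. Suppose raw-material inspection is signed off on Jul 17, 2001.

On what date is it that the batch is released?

Granulation is complete: Sep 5, 2001.
Tablet compression finishes: Sep 5, 2001 + 4 days = Sep 9, 2001.
QA release testing starts: Sep 9, 2001 + 78 days = Nov 26, 2001.
Raw-material inspection is signed off: Jul 17, 2001.
Blending begins: Jul 17, 2001 + 15 days = Aug 1, 2001.
Coating is applied: Aug 1, 2001 + 40 days = Sep 10, 2001.
Both prerequisites met — QA release testing starts (Nov 26, 2001), coating is applied (Sep 10, 2001); the later is Nov 26, 2001.
The batch is released: Nov 26, 2001 + 7 days = Dec 3, 2001.

Dec 3, 2001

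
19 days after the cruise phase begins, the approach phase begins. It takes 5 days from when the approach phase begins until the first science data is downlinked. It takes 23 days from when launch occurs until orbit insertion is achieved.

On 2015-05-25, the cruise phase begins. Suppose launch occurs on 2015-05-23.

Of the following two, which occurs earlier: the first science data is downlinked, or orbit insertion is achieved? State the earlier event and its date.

The cruise phase begins: May 25, 2015.
The approach phase begins: May 25, 2015 + 19 days = Jun 13, 2015.
The first science data is downlinked: Jun 13, 2015 + 5 days = Jun 18, 2015.
Launch occurs: May 23, 2015.
Orbit insertion is achieved: May 23, 2015 + 23 days = Jun 15, 2015.
Comparing: the first science data is downlinked on Jun 18, 2015 vs orbit insertion is achieved on Jun 15, 2015. Earlier: orbit insertion is achieved.

Orbit insertion is achieved — 2015-06-15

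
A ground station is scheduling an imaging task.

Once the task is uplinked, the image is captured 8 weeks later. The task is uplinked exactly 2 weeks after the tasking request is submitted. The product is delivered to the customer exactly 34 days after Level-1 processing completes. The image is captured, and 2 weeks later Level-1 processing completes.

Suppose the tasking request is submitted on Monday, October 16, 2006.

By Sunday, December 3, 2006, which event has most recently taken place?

The tasking request is submitted: Oct 16, 2006.
The task is uplinked: Oct 16, 2006 + 2 weeks = Oct 30, 2006.
The image is captured: Oct 30, 2006 + 8 weeks = Dec 25, 2006.
Level-1 processing completes: Dec 25, 2006 + 2 weeks = Jan 8, 2007.
The product is delivered to the customer: Jan 8, 2007 + 34 days = Feb 11, 2007.
Dec 3, 2006 falls between when the task is uplinked (Oct 30, 2006) and when the image is captured (Dec 25, 2006).

The task is uplinked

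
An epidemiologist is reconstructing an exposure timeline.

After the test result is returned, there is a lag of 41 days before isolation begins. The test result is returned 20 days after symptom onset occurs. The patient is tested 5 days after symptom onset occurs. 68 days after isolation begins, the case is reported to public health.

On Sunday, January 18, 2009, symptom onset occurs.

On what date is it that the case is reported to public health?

Symptom onset occurs: Jan 18, 2009.
The test result is returned: Jan 18, 2009 + 20 days = Feb 7, 2009.
Isolation begins: Feb 7, 2009 + 41 days = Mar 20, 2009.
The case is reported to public health: Mar 20, 2009 + 68 days = May 27, 2009.

Wednesday, May 27, 2009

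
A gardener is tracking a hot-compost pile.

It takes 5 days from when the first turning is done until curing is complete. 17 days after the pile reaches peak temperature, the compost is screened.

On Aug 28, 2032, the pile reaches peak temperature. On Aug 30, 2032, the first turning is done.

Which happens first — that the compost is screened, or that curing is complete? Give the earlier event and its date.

Curing is complete — Sep 4, 2032

The pile reaches peak temperature: Aug 28, 2032.
The compost is screened: Aug 28, 2032 + 17 days = Sep 14, 2032.
The first turning is done: Aug 30, 2032.
Curing is complete: Aug 30, 2032 + 5 days = Sep 4, 2032.
Comparing: the compost is screened on Sep 14, 2032 vs curing is complete on Sep 4, 2032. Earlier: curing is complete.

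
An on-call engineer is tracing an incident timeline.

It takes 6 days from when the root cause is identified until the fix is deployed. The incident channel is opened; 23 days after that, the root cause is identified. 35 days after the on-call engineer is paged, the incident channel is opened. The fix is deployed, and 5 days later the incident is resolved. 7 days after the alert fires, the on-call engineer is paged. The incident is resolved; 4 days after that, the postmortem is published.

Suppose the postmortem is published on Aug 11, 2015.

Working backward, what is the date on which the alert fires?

May 23, 2015

The postmortem is published: Aug 11, 2015.
The incident is resolved: Aug 11, 2015 − 4 days = Aug 7, 2015.
The fix is deployed: Aug 7, 2015 − 5 days = Aug 2, 2015.
The root cause is identified: Aug 2, 2015 − 6 days = Jul 27, 2015.
The incident channel is opened: Jul 27, 2015 − 23 days = Jul 4, 2015.
The on-call engineer is paged: Jul 4, 2015 − 35 days = May 30, 2015.
The alert fires: May 30, 2015 − 7 days = May 23, 2015.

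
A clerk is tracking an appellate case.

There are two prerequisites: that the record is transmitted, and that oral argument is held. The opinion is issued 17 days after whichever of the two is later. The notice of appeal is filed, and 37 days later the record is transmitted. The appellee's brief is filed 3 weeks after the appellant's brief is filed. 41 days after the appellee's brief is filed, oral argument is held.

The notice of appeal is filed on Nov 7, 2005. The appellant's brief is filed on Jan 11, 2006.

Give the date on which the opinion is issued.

The notice of appeal is filed: Nov 7, 2005.
The record is transmitted: Nov 7, 2005 + 37 days = Dec 14, 2005.
The appellant's brief is filed: Jan 11, 2006.
The appellee's brief is filed: Jan 11, 2006 + 3 weeks = Feb 1, 2006.
Oral argument is held: Feb 1, 2006 + 41 days = Mar 14, 2006.
Both prerequisites met — the record is transmitted (Dec 14, 2005), oral argument is held (Mar 14, 2006); the later is Mar 14, 2006.
The opinion is issued: Mar 14, 2006 + 17 days = Mar 31, 2006.

Mar 31, 2006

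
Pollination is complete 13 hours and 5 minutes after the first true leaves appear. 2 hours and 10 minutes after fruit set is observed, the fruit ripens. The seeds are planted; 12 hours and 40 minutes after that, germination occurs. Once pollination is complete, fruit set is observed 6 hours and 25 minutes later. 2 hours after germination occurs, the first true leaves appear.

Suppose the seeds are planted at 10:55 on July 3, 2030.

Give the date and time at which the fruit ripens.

The seeds are planted: 10:55 Jul 3, 2030.
Germination occurs: 10:55 Jul 3, 2030 + 12h40m = 23:35 Jul 3, 2030.
The first true leaves appear: 23:35 Jul 3, 2030 + 2h = 01:35 Jul 4, 2030.
Pollination is complete: 01:35 Jul 4, 2030 + 13h05m = 14:40 Jul 4, 2030.
Fruit set is observed: 14:40 Jul 4, 2030 + 6h25m = 21:05 Jul 4, 2030.
The fruit ripens: 21:05 Jul 4, 2030 + 2h10m = 23:15 Jul 4, 2030.

23:15 on July 4, 2030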